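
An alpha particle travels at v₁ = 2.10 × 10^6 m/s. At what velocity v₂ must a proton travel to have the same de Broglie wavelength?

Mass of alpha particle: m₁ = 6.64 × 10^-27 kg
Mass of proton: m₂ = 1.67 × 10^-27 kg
v₂ = 8.35 × 10^6 m/s

For equal de Broglie wavelengths: λ₁ = λ₂

h/(m₁v₁) = h/(m₂v₂)
m₁v₁ = m₂v₂
v₂ = v₁ · (m₁/m₂)

v₂ = 2.10 × 10^6 m/s × (6.64 × 10^-27 kg / 1.67 × 10^-27 kg)
v₂ = 8.35 × 10^6 m/s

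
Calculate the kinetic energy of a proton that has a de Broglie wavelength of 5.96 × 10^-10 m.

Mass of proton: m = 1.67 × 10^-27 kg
3.70 × 10^-22 J (or 2.31 × 10^-3 eV)

From λ = h/√(2mKE), we solve for KE:

λ² = h²/(2mKE)
KE = h²/(2mλ²)
KE = (6.626 × 10^-34 J·s)² / (2 × 1.67 × 10^-27 kg × (5.96 × 10^-10 m)²)
KE = 3.70 × 10^-22 J
KE = 2.31 × 10^-3 eV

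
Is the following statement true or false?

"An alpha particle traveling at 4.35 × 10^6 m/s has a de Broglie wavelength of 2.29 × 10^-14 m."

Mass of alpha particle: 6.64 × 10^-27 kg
True

The claim is correct.

Using λ = h/(mv):
λ = (6.626 × 10^-34 J·s) / (6.64 × 10^-27 kg × 4.35 × 10^6 m/s)
λ = 2.29 × 10^-14 m

This matches the claimed value.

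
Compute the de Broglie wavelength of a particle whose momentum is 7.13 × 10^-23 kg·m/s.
9.29 × 10^-12 m

Using the de Broglie relation λ = h/p:

λ = h/p
λ = (6.626 × 10^-34 J·s) / (7.13 × 10^-23 kg·m/s)
λ = 9.29 × 10^-12 m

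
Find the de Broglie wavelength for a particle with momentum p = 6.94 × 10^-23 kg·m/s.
9.55 × 10^-12 m

Using the de Broglie relation λ = h/p:

λ = h/p
λ = (6.626 × 10^-34 J·s) / (6.94 × 10^-23 kg·m/s)
λ = 9.55 × 10^-12 m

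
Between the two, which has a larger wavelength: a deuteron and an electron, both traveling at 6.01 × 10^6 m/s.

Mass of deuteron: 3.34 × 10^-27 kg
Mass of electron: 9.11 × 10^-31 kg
The electron has the longer wavelength.

Using λ = h/(mv), since both particles have the same velocity, the wavelength depends only on mass.

For deuteron: λ₁ = h/(m₁v) = 3.30 × 10^-14 m
For electron: λ₂ = h/(m₂v) = 1.21 × 10^-10 m

Since λ ∝ 1/m at constant velocity, the lighter particle has the longer wavelength.

The electron has the longer de Broglie wavelength.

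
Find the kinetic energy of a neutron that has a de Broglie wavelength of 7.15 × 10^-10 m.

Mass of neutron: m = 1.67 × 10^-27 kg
2.57 × 10^-22 J (or 1.60 × 10^-3 eV)

From λ = h/√(2mKE), we solve for KE:

λ² = h²/(2mKE)
KE = h²/(2mλ²)
KE = (6.626 × 10^-34 J·s)² / (2 × 1.67 × 10^-27 kg × (7.15 × 10^-10 m)²)
KE = 2.57 × 10^-22 J
KE = 1.60 × 10^-3 eV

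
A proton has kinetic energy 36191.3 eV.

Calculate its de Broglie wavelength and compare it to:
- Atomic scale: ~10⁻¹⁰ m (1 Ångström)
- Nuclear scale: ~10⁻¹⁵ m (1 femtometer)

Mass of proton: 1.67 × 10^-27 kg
λ = 1.51 × 10^-13 m, which is between nuclear and atomic scales.

Using λ = h/√(2mKE):

KE = 36191.3 eV = 5.798 × 10^-15 J

λ = h/√(2mKE)
λ = (6.626 × 10^-34 J·s) / √(2 × 1.67 × 10^-27 kg × 5.798 × 10^-15 J)
λ = 1.51 × 10^-13 m

Comparison:
- Atomic scale (10⁻¹⁰ m): λ is 0.0015× this size
- Nuclear scale (10⁻¹⁵ m): λ is 1.5e+02× this size

The wavelength is between nuclear and atomic scales.

This wavelength is appropriate for probing atomic structure but too large for nuclear physics experiments.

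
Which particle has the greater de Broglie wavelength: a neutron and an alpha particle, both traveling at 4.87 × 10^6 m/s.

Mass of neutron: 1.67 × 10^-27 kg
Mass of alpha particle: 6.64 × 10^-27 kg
The neutron has the longer wavelength.

Using λ = h/(mv), since both particles have the same velocity, the wavelength depends only on mass.

For neutron: λ₁ = h/(m₁v) = 8.15 × 10^-14 m
For alpha particle: λ₂ = h/(m₂v) = 2.05 × 10^-14 m

Since λ ∝ 1/m at constant velocity, the lighter particle has the longer wavelength.

The neutron has the longer de Broglie wavelength.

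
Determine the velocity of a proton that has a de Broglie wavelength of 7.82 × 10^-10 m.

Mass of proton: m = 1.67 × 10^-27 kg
5.07 × 10^2 m/s

From the de Broglie relation λ = h/(mv), we solve for v:

v = h/(mλ)
v = (6.626 × 10^-34 J·s) / (1.67 × 10^-27 kg × 7.82 × 10^-10 m)
v = 5.07 × 10^2 m/s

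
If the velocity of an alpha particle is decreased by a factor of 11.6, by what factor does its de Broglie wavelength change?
The wavelength increases by a factor of 11.6.

From λ = h/(mv), the wavelength is inversely proportional to velocity:

λ ∝ 1/v

If v → v/11.6, then λ → 11.6λ

When velocity is decreased by a factor of 11.6, the wavelength increases by a factor of 11.6.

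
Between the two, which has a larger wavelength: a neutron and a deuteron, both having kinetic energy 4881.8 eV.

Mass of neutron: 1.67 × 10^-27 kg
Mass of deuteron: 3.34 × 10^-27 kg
The neutron has the longer wavelength.

Using λ = h/√(2mKE):

For neutron: λ₁ = h/√(2m₁KE) = 4.10 × 10^-13 m
For deuteron: λ₂ = h/√(2m₂KE) = 2.90 × 10^-13 m

Since λ ∝ 1/√m at constant kinetic energy, the lighter particle has the longer wavelength.

The neutron has the longer de Broglie wavelength.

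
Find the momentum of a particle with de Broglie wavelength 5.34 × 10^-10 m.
1.24 × 10^-24 kg·m/s

From the de Broglie relation λ = h/p, we solve for p:

p = h/λ
p = (6.626 × 10^-34 J·s) / (5.34 × 10^-10 m)
p = 1.24 × 10^-24 kg·m/s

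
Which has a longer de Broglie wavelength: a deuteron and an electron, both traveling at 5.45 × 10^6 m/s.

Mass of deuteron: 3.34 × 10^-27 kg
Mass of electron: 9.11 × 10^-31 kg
The electron has the longer wavelength.

Using λ = h/(mv), since both particles have the same velocity, the wavelength depends only on mass.

For deuteron: λ₁ = h/(m₁v) = 3.64 × 10^-14 m
For electron: λ₂ = h/(m₂v) = 1.33 × 10^-10 m

Since λ ∝ 1/m at constant velocity, the lighter particle has the longer wavelength.

The electron has the longer de Broglie wavelength.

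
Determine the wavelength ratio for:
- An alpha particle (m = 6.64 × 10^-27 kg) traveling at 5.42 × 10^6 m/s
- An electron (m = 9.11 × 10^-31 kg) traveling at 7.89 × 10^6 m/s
λ₁/λ₂ = 2.00 × 10^-4

Using λ = h/(mv):

λ₁ = h/(m₁v₁) = 1.84 × 10^-14 m
λ₂ = h/(m₂v₂) = 9.22 × 10^-11 m

Ratio λ₁/λ₂ = (m₂v₂)/(m₁v₁)
         = (9.11 × 10^-31 kg × 7.89 × 10^6 m/s) / (6.64 × 10^-27 kg × 5.42 × 10^6 m/s)
         = 2.00 × 10^-4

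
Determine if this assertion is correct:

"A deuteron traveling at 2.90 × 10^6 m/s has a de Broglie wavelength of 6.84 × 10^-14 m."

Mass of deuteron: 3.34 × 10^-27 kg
True

The claim is correct.

Using λ = h/(mv):
λ = (6.626 × 10^-34 J·s) / (3.34 × 10^-27 kg × 2.90 × 10^6 m/s)
λ = 6.84 × 10^-14 m

This matches the claimed value.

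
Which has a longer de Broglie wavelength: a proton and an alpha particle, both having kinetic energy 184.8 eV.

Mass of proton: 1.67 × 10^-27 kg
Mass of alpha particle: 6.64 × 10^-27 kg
The proton has the longer wavelength.

Using λ = h/√(2mKE):

For proton: λ₁ = h/√(2m₁KE) = 2.11 × 10^-12 m
For alpha particle: λ₂ = h/√(2m₂KE) = 1.06 × 10^-12 m

Since λ ∝ 1/√m at constant kinetic energy, the lighter particle has the longer wavelength.

The proton has the longer de Broglie wavelength.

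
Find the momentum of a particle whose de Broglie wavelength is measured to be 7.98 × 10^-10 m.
8.30 × 10^-25 kg·m/s

From the de Broglie relation λ = h/p, we solve for p:

p = h/λ
p = (6.626 × 10^-34 J·s) / (7.98 × 10^-10 m)
p = 8.30 × 10^-25 kg·m/s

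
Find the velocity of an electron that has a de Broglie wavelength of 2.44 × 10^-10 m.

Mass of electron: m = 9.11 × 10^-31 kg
2.98 × 10^6 m/s

From the de Broglie relation λ = h/(mv), we solve for v:

v = h/(mλ)
v = (6.626 × 10^-34 J·s) / (9.11 × 10^-31 kg × 2.44 × 10^-10 m)
v = 2.98 × 10^6 m/s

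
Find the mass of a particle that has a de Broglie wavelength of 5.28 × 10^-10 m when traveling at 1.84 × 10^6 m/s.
6.82 × 10^-31 kg

From the de Broglie relation λ = h/(mv), we solve for m:

m = h/(λv)
m = (6.626 × 10^-34 J·s) / (5.28 × 10^-10 m × 1.84 × 10^6 m/s)
m = 6.82 × 10^-31 kg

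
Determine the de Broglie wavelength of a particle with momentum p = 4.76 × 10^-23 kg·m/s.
1.39 × 10^-11 m

Using the de Broglie relation λ = h/p:

λ = h/p
λ = (6.626 × 10^-34 J·s) / (4.76 × 10^-23 kg·m/s)
λ = 1.39 × 10^-11 m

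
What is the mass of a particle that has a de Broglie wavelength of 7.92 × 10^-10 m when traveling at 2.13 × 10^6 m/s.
3.93 × 10^-31 kg

From the de Broglie relation λ = h/(mv), we solve for m:

m = h/(λv)
m = (6.626 × 10^-34 J·s) / (7.92 × 10^-10 m × 2.13 × 10^6 m/s)
m = 3.93 × 10^-31 kg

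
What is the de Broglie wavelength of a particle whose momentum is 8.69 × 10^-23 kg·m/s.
7.62 × 10^-12 m

Using the de Broglie relation λ = h/p:

λ = h/p
λ = (6.626 × 10^-34 J·s) / (8.69 × 10^-23 kg·m/s)
λ = 7.62 × 10^-12 m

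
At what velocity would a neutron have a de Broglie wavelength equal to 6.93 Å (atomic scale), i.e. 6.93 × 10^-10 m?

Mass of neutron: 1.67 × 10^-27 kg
5.73 × 10^2 m/s

From λ = h/(mv), solve for v:

v = h/(mλ)
v = (6.626 × 10^-34 J·s) / (1.67 × 10^-27 kg × 6.93 × 10^-10 m)
v = 5.73 × 10^2 m/s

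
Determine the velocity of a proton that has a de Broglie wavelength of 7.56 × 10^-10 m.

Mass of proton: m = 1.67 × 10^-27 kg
5.25 × 10^2 m/s

From the de Broglie relation λ = h/(mv), we solve for v:

v = h/(mλ)
v = (6.626 × 10^-34 J·s) / (1.67 × 10^-27 kg × 7.56 × 10^-10 m)
v = 5.25 × 10^2 m/s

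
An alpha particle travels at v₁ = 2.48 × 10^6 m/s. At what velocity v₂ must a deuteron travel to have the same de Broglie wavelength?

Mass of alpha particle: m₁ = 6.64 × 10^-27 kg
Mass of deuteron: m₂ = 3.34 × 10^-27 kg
v₂ = 4.93 × 10^6 m/s

For equal de Broglie wavelengths: λ₁ = λ₂

h/(m₁v₁) = h/(m₂v₂)
m₁v₁ = m₂v₂
v₂ = v₁ · (m₁/m₂)

v₂ = 2.48 × 10^6 m/s × (6.64 × 10^-27 kg / 3.34 × 10^-27 kg)
v₂ = 4.93 × 10^6 m/s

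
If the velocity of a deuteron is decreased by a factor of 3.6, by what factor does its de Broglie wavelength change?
The wavelength increases by a factor of 3.6.

From λ = h/(mv), the wavelength is inversely proportional to velocity:

λ ∝ 1/v

If v → v/3.6, then λ → 3.6λ

When velocity is decreased by a factor of 3.6, the wavelength increases by a factor of 3.6.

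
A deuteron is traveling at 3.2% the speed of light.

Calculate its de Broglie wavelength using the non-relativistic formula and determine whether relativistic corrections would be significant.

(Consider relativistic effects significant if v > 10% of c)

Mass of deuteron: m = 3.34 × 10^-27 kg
No, relativistic corrections are not needed.

Using the non-relativistic de Broglie formula λ = h/(mv):

v = 3.2% × c = 9.593 × 10^6 m/s

λ = h/(mv)
λ = (6.626 × 10^-34 J·s) / (3.34 × 10^-27 kg × 9.593 × 10^6 m/s)
λ = 2.07 × 10^-14 m

Since v = 3.2% of c < 10% of c, relativistic corrections are NOT significant and this non-relativistic result is a good approximation.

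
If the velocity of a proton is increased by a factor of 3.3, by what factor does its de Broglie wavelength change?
The wavelength decreases by a factor of 3.3.

From λ = h/(mv), the wavelength is inversely proportional to velocity:

λ ∝ 1/v

If v → 3.3v, then λ → λ/3.3

When velocity is increased by a factor of 3.3, the wavelength decreases by a factor of 3.3.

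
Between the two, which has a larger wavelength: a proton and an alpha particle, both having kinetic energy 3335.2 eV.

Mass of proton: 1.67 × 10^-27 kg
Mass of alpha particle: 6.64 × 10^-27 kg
The proton has the longer wavelength.

Using λ = h/√(2mKE):

For proton: λ₁ = h/√(2m₁KE) = 4.96 × 10^-13 m
For alpha particle: λ₂ = h/√(2m₂KE) = 2.49 × 10^-13 m

Since λ ∝ 1/√m at constant kinetic energy, the lighter particle has the longer wavelength.

The proton has the longer de Broglie wavelength.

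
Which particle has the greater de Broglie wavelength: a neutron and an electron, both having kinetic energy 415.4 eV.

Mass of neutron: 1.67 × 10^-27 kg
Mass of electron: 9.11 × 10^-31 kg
The electron has the longer wavelength.

Using λ = h/√(2mKE):

For neutron: λ₁ = h/√(2m₁KE) = 1.41 × 10^-12 m
For electron: λ₂ = h/√(2m₂KE) = 6.02 × 10^-11 m

Since λ ∝ 1/√m at constant kinetic energy, the lighter particle has the longer wavelength.

The electron has the longer de Broglie wavelength.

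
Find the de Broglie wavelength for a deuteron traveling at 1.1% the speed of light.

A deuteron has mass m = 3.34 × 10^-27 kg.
6.02 × 10^-14 m

Using the de Broglie relation λ = h/(mv):

v = 1.1% × c = 3.298 × 10^6 m/s

λ = h/(mv)
λ = (6.626 × 10^-34 J·s) / (3.34 × 10^-27 kg × 3.298 × 10^6 m/s)
λ = 6.02 × 10^-14 m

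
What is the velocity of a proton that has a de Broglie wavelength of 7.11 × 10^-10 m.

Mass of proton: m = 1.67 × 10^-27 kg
5.58 × 10^2 m/s

From the de Broglie relation λ = h/(mv), we solve for v:

v = h/(mλ)
v = (6.626 × 10^-34 J·s) / (1.67 × 10^-27 kg × 7.11 × 10^-10 m)
v = 5.58 × 10^2 m/s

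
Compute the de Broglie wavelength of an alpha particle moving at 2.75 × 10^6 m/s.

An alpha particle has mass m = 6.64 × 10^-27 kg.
3.63 × 10^-14 m

Using the de Broglie relation λ = h/(mv):

λ = h/(mv)
λ = (6.626 × 10^-34 J·s) / (6.64 × 10^-27 kg × 2.75 × 10^6 m/s)
λ = 3.63 × 10^-14 m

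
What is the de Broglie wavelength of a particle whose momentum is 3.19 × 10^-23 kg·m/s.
2.08 × 10^-11 m

Using the de Broglie relation λ = h/p:

λ = h/p
λ = (6.626 × 10^-34 J·s) / (3.19 × 10^-23 kg·m/s)
λ = 2.08 × 10^-11 m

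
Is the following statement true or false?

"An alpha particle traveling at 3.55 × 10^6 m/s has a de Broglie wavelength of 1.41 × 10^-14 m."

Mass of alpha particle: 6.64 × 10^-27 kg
False

The claim is incorrect.

Using λ = h/(mv):
λ = (6.626 × 10^-34 J·s) / (6.64 × 10^-27 kg × 3.55 × 10^6 m/s)
λ = 2.81 × 10^-14 m

The actual wavelength differs from the claimed 1.41 × 10^-14 m.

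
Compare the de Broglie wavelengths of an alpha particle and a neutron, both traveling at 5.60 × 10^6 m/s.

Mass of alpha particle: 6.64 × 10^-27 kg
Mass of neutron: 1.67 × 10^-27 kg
The neutron has the longer wavelength.

Using λ = h/(mv), since both particles have the same velocity, the wavelength depends only on mass.

For alpha particle: λ₁ = h/(m₁v) = 1.78 × 10^-14 m
For neutron: λ₂ = h/(m₂v) = 7.09 × 10^-14 m

Since λ ∝ 1/m at constant velocity, the lighter particle has the longer wavelength.

The neutron has the longer de Broglie wavelength.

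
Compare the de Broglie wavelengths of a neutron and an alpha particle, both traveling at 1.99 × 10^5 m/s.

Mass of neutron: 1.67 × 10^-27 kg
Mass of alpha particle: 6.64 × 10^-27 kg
The neutron has the longer wavelength.

Using λ = h/(mv), since both particles have the same velocity, the wavelength depends only on mass.

For neutron: λ₁ = h/(m₁v) = 1.99 × 10^-12 m
For alpha particle: λ₂ = h/(m₂v) = 5.01 × 10^-13 m

Since λ ∝ 1/m at constant velocity, the lighter particle has the longer wavelength.

The neutron has the longer de Broglie wavelength.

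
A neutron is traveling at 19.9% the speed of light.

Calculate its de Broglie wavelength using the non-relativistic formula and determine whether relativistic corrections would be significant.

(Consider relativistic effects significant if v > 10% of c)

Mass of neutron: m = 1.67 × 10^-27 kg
Yes, relativistic corrections are needed.

Using the non-relativistic de Broglie formula λ = h/(mv):

v = 19.9% × c = 5.966 × 10^7 m/s

λ = h/(mv)
λ = (6.626 × 10^-34 J·s) / (1.67 × 10^-27 kg × 5.966 × 10^7 m/s)
λ = 6.65 × 10^-15 m

Since v = 19.9% of c > 10% of c, relativistic corrections ARE significant and the actual wavelength would differ from this non-relativistic estimate.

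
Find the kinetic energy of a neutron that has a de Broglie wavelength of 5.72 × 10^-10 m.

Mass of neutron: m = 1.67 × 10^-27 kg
4.02 × 10^-22 J (or 2.51 × 10^-3 eV)

From λ = h/√(2mKE), we solve for KE:

λ² = h²/(2mKE)
KE = h²/(2mλ²)
KE = (6.626 × 10^-34 J·s)² / (2 × 1.67 × 10^-27 kg × (5.72 × 10^-10 m)²)
KE = 4.02 × 10^-22 J
KE = 2.51 × 10^-3 eV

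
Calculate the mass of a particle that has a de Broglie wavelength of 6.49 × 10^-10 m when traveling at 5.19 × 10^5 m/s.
1.97 × 10^-30 kg

From the de Broglie relation λ = h/(mv), we solve for m:

m = h/(λv)
m = (6.626 × 10^-34 J·s) / (6.49 × 10^-10 m × 5.19 × 10^5 m/s)
m = 1.97 × 10^-30 kg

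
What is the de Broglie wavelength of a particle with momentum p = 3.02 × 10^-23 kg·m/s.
2.19 × 10^-11 m

Using the de Broglie relation λ = h/p:

λ = h/p
λ = (6.626 × 10^-34 J·s) / (3.02 × 10^-23 kg·m/s)
λ = 2.19 × 10^-11 m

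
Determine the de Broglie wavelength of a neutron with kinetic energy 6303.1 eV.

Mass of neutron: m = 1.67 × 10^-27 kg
3.61 × 10^-13 m

Using λ = h/√(2mKE):

First convert KE to Joules: KE = 6303.1 eV = 1.010 × 10^-15 J

λ = h/√(2mKE)
λ = (6.626 × 10^-34 J·s) / √(2 × 1.67 × 10^-27 kg × 1.010 × 10^-15 J)
λ = 3.61 × 10^-13 m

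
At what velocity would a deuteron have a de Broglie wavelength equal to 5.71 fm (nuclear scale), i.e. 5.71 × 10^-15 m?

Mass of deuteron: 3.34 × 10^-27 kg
3.47 × 10^7 m/s

From λ = h/(mv), solve for v:

v = h/(mλ)
v = (6.626 × 10^-34 J·s) / (3.34 × 10^-27 kg × 5.71 × 10^-15 m)
v = 3.47 × 10^7 m/s

Note: This velocity is 11.6% of the speed of light, so relativistic corrections would be needed for a more accurate calculation.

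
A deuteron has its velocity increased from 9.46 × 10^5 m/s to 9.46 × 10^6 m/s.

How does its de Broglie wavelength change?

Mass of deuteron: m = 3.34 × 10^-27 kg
The wavelength decreases by a factor of 10.

Using λ = h/(mv):

Initial wavelength: λ₁ = h/(mv₁) = 2.10 × 10^-13 m
Final wavelength: λ₂ = h/(mv₂) = 2.10 × 10^-14 m

Since λ ∝ 1/v, when velocity increases by a factor of 10, the wavelength decreases by a factor of 10.

λ₂/λ₁ = v₁/v₂ = 1/10

The wavelength decreases by a factor of 10.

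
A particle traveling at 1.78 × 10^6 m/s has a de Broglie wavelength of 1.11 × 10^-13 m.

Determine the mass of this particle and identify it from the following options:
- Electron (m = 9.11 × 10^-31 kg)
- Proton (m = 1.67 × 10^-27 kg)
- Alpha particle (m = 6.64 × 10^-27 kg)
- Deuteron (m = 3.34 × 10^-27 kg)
The particle is a deuteron.

From λ = h/(mv), solve for mass:

m = h/(λv)
m = (6.626 × 10^-34 J·s) / (1.11 × 10^-13 m × 1.78 × 10^6 m/s)
m = 3.35 × 10^-27 kg

Comparing with the listed masses, this is closest to a deuteron.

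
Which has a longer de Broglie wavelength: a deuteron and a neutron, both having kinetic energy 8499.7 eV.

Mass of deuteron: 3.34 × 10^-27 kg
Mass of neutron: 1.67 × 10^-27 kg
The neutron has the longer wavelength.

Using λ = h/√(2mKE):

For deuteron: λ₁ = h/√(2m₁KE) = 2.20 × 10^-13 m
For neutron: λ₂ = h/√(2m₂KE) = 3.11 × 10^-13 m

Since λ ∝ 1/√m at constant kinetic energy, the lighter particle has the longer wavelength.

The neutron has the longer de Broglie wavelength.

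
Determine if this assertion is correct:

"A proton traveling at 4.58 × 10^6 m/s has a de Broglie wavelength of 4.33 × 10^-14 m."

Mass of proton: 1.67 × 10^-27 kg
False

The claim is incorrect.

Using λ = h/(mv):
λ = (6.626 × 10^-34 J·s) / (1.67 × 10^-27 kg × 4.58 × 10^6 m/s)
λ = 8.66 × 10^-14 m

The actual wavelength differs from the claimed 4.33 × 10^-14 m.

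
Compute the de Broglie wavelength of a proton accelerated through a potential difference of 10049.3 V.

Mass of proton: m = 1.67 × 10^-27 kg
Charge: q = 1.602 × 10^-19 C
2.86 × 10^-13 m

When a particle is accelerated through voltage V, it gains kinetic energy KE = qV.

The de Broglie wavelength is then λ = h/√(2mqV):

λ = h/√(2mqV)
λ = (6.626 × 10^-34 J·s) / √(2 × 1.67 × 10^-27 kg × 1.602 × 10^-19 C × 10049.3 V)
λ = 2.86 × 10^-13 m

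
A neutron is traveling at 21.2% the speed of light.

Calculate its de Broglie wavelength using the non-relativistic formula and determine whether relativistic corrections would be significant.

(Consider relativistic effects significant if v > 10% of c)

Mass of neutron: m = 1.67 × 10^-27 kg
Yes, relativistic corrections are needed.

Using the non-relativistic de Broglie formula λ = h/(mv):

v = 21.2% × c = 6.356 × 10^7 m/s

λ = h/(mv)
λ = (6.626 × 10^-34 J·s) / (1.67 × 10^-27 kg × 6.356 × 10^7 m/s)
λ = 6.24 × 10^-15 m

Since v = 21.2% of c > 10% of c, relativistic corrections ARE significant and the actual wavelength would differ from this non-relativistic estimate.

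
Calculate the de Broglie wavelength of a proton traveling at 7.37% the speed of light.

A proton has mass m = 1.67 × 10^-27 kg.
1.80 × 10^-14 m

Using the de Broglie relation λ = h/(mv):

v = 7.37% × c = 2.209 × 10^7 m/s

λ = h/(mv)
λ = (6.626 × 10^-34 J·s) / (1.67 × 10^-27 kg × 2.209 × 10^7 m/s)
λ = 1.80 × 10^-14 m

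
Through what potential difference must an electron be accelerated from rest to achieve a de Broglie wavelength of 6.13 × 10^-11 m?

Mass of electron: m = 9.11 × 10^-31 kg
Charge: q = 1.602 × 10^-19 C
400 V

From λ = h/√(2mqV), we solve for V:

λ² = h²/(2mqV)
V = h²/(2mqλ²)
V = (6.626 × 10^-34 J·s)² / (2 × 9.11 × 10^-31 kg × 1.602 × 10^-19 C × (6.13 × 10^-11 m)²)
V = 400 V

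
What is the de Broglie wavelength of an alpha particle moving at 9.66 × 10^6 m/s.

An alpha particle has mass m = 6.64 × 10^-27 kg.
1.03 × 10^-14 m

Using the de Broglie relation λ = h/(mv):

λ = h/(mv)
λ = (6.626 × 10^-34 J·s) / (6.64 × 10^-27 kg × 9.66 × 10^6 m/s)
λ = 1.03 × 10^-14 m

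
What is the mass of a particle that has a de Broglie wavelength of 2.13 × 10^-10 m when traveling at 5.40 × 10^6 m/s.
5.76 × 10^-31 kg

From the de Broglie relation λ = h/(mv), we solve for m:

m = h/(λv)
m = (6.626 × 10^-34 J·s) / (2.13 × 10^-10 m × 5.40 × 10^6 m/s)
m = 5.76 × 10^-31 kg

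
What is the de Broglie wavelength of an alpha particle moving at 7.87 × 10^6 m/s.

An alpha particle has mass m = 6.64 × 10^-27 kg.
1.27 × 10^-14 m

Using the de Broglie relation λ = h/(mv):

λ = h/(mv)
λ = (6.626 × 10^-34 J·s) / (6.64 × 10^-27 kg × 7.87 × 10^6 m/s)
λ = 1.27 × 10^-14 m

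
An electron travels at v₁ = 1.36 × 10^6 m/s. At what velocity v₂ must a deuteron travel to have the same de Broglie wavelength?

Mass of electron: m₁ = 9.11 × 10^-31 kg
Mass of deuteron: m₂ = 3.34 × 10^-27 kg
v₂ = 3.71 × 10^2 m/s

For equal de Broglie wavelengths: λ₁ = λ₂

h/(m₁v₁) = h/(m₂v₂)
m₁v₁ = m₂v₂
v₂ = v₁ · (m₁/m₂)

v₂ = 1.36 × 10^6 m/s × (9.11 × 10^-31 kg / 3.34 × 10^-27 kg)
v₂ = 3.71 × 10^2 m/s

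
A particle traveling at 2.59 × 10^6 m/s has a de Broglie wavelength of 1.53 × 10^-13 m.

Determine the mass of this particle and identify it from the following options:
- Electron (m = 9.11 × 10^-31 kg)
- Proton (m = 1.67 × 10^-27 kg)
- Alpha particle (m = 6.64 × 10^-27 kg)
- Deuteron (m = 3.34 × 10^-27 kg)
The particle is a proton.

From λ = h/(mv), solve for mass:

m = h/(λv)
m = (6.626 × 10^-34 J·s) / (1.53 × 10^-13 m × 2.59 × 10^6 m/s)
m = 1.67 × 10^-27 kg

Comparing with the listed masses, this is closest to a proton.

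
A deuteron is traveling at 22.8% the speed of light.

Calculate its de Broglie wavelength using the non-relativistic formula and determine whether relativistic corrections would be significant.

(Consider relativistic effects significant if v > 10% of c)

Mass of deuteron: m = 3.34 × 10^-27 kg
Yes, relativistic corrections are needed.

Using the non-relativistic de Broglie formula λ = h/(mv):

v = 22.8% × c = 6.835 × 10^7 m/s

λ = h/(mv)
λ = (6.626 × 10^-34 J·s) / (3.34 × 10^-27 kg × 6.835 × 10^7 m/s)
λ = 2.90 × 10^-15 m

Since v = 22.8% of c > 10% of c, relativistic corrections ARE significant and the actual wavelength would differ from this non-relativistic estimate.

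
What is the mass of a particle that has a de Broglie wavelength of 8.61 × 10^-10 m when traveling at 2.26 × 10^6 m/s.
3.41 × 10^-31 kg

From the de Broglie relation λ = h/(mv), we solve for m:

m = h/(λv)
m = (6.626 × 10^-34 J·s) / (8.61 × 10^-10 m × 2.26 × 10^6 m/s)
m = 3.41 × 10^-31 kg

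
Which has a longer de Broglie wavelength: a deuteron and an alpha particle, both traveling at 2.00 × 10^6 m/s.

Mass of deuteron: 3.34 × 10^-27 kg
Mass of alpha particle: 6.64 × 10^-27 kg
The deuteron has the longer wavelength.

Using λ = h/(mv), since both particles have the same velocity, the wavelength depends only on mass.

For deuteron: λ₁ = h/(m₁v) = 9.92 × 10^-14 m
For alpha particle: λ₂ = h/(m₂v) = 4.99 × 10^-14 m

Since λ ∝ 1/m at constant velocity, the lighter particle has the longer wavelength.

The deuteron has the longer de Broglie wavelength.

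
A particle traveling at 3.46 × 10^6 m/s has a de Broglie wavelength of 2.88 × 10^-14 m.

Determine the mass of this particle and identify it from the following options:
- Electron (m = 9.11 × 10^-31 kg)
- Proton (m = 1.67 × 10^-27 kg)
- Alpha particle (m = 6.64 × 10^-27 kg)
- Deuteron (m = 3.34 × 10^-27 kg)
The particle is an alpha particle.

From λ = h/(mv), solve for mass:

m = h/(λv)
m = (6.626 × 10^-34 J·s) / (2.88 × 10^-14 m × 3.46 × 10^6 m/s)
m = 6.65 × 10^-27 kg

Comparing with the listed masses, this is closest to an alpha particle.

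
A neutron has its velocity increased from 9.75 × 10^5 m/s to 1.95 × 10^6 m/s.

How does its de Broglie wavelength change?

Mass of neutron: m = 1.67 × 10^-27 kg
The wavelength decreases by a factor of 2.

Using λ = h/(mv):

Initial wavelength: λ₁ = h/(mv₁) = 4.07 × 10^-13 m
Final wavelength: λ₂ = h/(mv₂) = 2.03 × 10^-13 m

Since λ ∝ 1/v, when velocity increases by a factor of 2, the wavelength decreases by a factor of 2.

λ₂/λ₁ = v₁/v₂ = 1/2

The wavelength decreases by a factor of 2.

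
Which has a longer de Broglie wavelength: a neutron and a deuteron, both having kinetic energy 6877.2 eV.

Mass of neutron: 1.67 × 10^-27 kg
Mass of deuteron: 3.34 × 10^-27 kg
The neutron has the longer wavelength.

Using λ = h/√(2mKE):

For neutron: λ₁ = h/√(2m₁KE) = 3.45 × 10^-13 m
For deuteron: λ₂ = h/√(2m₂KE) = 2.44 × 10^-13 m

Since λ ∝ 1/√m at constant kinetic energy, the lighter particle has the longer wavelength.

The neutron has the longer de Broglie wavelength.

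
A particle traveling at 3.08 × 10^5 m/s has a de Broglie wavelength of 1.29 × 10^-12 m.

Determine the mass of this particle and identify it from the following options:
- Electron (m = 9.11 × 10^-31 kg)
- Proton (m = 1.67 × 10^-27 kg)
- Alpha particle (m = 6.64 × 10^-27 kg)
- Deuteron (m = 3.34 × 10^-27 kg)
The particle is a proton.

From λ = h/(mv), solve for mass:

m = h/(λv)
m = (6.626 × 10^-34 J·s) / (1.29 × 10^-12 m × 3.08 × 10^5 m/s)
m = 1.67 × 10^-27 kg

Comparing with the listed masses, this is closest to a proton.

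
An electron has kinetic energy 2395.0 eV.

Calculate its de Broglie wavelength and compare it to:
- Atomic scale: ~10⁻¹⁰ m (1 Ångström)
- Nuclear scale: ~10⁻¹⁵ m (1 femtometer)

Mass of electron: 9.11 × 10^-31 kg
λ = 2.51 × 10^-11 m, which is between nuclear and atomic scales.

Using λ = h/√(2mKE):

KE = 2395.0 eV = 3.837 × 10^-16 J

λ = h/√(2mKE)
λ = (6.626 × 10^-34 J·s) / √(2 × 9.11 × 10^-31 kg × 3.837 × 10^-16 J)
λ = 2.51 × 10^-11 m

Comparison:
- Atomic scale (10⁻¹⁰ m): λ is 0.25× this size
- Nuclear scale (10⁻¹⁵ m): λ is 2.5e+04× this size

The wavelength is between nuclear and atomic scales.

This wavelength is appropriate for probing atomic structure but too large for nuclear physics experiments.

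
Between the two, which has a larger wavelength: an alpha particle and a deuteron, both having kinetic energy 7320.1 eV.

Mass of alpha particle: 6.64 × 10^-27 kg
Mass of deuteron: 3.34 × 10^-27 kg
The deuteron has the longer wavelength.

Using λ = h/√(2mKE):

For alpha particle: λ₁ = h/√(2m₁KE) = 1.68 × 10^-13 m
For deuteron: λ₂ = h/√(2m₂KE) = 2.37 × 10^-13 m

Since λ ∝ 1/√m at constant kinetic energy, the lighter particle has the longer wavelength.

The deuteron has the longer de Broglie wavelength.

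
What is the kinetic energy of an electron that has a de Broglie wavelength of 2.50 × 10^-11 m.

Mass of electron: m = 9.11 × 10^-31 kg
3.86 × 10^-16 J (or 2.41 × 10^3 eV)

From λ = h/√(2mKE), we solve for KE:

λ² = h²/(2mKE)
KE = h²/(2mλ²)
KE = (6.626 × 10^-34 J·s)² / (2 × 9.11 × 10^-31 kg × (2.50 × 10^-11 m)²)
KE = 3.86 × 10^-16 J
KE = 2.41 × 10^3 eV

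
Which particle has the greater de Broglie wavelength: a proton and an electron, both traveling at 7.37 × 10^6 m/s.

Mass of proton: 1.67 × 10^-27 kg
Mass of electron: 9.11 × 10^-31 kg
The electron has the longer wavelength.

Using λ = h/(mv), since both particles have the same velocity, the wavelength depends only on mass.

For proton: λ₁ = h/(m₁v) = 5.38 × 10^-14 m
For electron: λ₂ = h/(m₂v) = 9.87 × 10^-11 m

Since λ ∝ 1/m at constant velocity, the lighter particle has the longer wavelength.

The electron has the longer de Broglie wavelength.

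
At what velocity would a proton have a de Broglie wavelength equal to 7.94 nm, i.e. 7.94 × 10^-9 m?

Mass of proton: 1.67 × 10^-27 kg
5.00 × 10^1 m/s

From λ = h/(mv), solve for v:

v = h/(mλ)
v = (6.626 × 10^-34 J·s) / (1.67 × 10^-27 kg × 7.94 × 10^-9 m)
v = 5.00 × 10^1 m/s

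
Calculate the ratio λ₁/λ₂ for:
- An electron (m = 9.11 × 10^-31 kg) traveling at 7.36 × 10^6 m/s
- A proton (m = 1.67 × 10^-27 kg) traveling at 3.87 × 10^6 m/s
λ₁/λ₂ = 964

Using λ = h/(mv):

λ₁ = h/(m₁v₁) = 9.88 × 10^-11 m
λ₂ = h/(m₂v₂) = 1.03 × 10^-13 m

Ratio λ₁/λ₂ = (m₂v₂)/(m₁v₁)
         = (1.67 × 10^-27 kg × 3.87 × 10^6 m/s) / (9.11 × 10^-31 kg × 7.36 × 10^6 m/s)
         = 964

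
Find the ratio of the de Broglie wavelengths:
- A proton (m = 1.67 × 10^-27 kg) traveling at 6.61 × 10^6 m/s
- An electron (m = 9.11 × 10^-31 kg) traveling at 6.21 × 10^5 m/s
λ₁/λ₂ = 5.12 × 10^-5

Using λ = h/(mv):

λ₁ = h/(m₁v₁) = 6.00 × 10^-14 m
λ₂ = h/(m₂v₂) = 1.17 × 10^-9 m

Ratio λ₁/λ₂ = (m₂v₂)/(m₁v₁)
         = (9.11 × 10^-31 kg × 6.21 × 10^5 m/s) / (1.67 × 10^-27 kg × 6.61 × 10^6 m/s)
         = 5.12 × 10^-5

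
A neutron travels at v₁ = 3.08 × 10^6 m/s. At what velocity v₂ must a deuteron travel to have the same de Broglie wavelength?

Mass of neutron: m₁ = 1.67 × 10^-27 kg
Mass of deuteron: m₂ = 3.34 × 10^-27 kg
v₂ = 1.54 × 10^6 m/s

For equal de Broglie wavelengths: λ₁ = λ₂

h/(m₁v₁) = h/(m₂v₂)
m₁v₁ = m₂v₂
v₂ = v₁ · (m₁/m₂)

v₂ = 3.08 × 10^6 m/s × (1.67 × 10^-27 kg / 3.34 × 10^-27 kg)
v₂ = 1.54 × 10^6 m/s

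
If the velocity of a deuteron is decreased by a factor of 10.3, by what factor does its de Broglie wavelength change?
The wavelength increases by a factor of 10.3.

From λ = h/(mv), the wavelength is inversely proportional to velocity:

λ ∝ 1/v

If v → v/10.3, then λ → 10.3λ

When velocity is decreased by a factor of 10.3, the wavelength increases by a factor of 10.3.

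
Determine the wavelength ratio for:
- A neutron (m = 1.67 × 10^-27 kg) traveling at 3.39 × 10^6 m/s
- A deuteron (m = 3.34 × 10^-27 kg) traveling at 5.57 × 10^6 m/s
λ₁/λ₂ = 3.29

Using λ = h/(mv):

λ₁ = h/(m₁v₁) = 1.17 × 10^-13 m
λ₂ = h/(m₂v₂) = 3.56 × 10^-14 m

Ratio λ₁/λ₂ = (m₂v₂)/(m₁v₁)
         = (3.34 × 10^-27 kg × 5.57 × 10^6 m/s) / (1.67 × 10^-27 kg × 3.39 × 10^6 m/s)
         = 3.29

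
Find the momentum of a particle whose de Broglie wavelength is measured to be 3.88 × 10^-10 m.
1.71 × 10^-24 kg·m/s

From the de Broglie relation λ = h/p, we solve for p:

p = h/λ
p = (6.626 × 10^-34 J·s) / (3.88 × 10^-10 m)
p = 1.71 × 10^-24 kg·m/s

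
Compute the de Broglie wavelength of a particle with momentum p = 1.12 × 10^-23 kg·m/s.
5.92 × 10^-11 m

Using the de Broglie relation λ = h/p:

λ = h/p
λ = (6.626 × 10^-34 J·s) / (1.12 × 10^-23 kg·m/s)
λ = 5.92 × 10^-11 m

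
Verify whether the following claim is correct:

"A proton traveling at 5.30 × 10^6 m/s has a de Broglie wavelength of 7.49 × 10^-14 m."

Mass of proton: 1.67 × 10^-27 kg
True

The claim is correct.

Using λ = h/(mv):
λ = (6.626 × 10^-34 J·s) / (1.67 × 10^-27 kg × 5.30 × 10^6 m/s)
λ = 7.49 × 10^-14 m

This matches the claimed value.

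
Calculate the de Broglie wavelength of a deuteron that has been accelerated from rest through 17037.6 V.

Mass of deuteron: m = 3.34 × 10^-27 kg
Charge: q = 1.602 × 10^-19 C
1.55 × 10^-13 m

When a particle is accelerated through voltage V, it gains kinetic energy KE = qV.

The de Broglie wavelength is then λ = h/√(2mqV):

λ = h/√(2mqV)
λ = (6.626 × 10^-34 J·s) / √(2 × 3.34 × 10^-27 kg × 1.602 × 10^-19 C × 17037.6 V)
λ = 1.55 × 10^-13 m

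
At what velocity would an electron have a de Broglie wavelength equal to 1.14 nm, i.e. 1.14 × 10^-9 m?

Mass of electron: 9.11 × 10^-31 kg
6.38 × 10^5 m/s

From λ = h/(mv), solve for v:

v = h/(mλ)
v = (6.626 × 10^-34 J·s) / (9.11 × 10^-31 kg × 1.14 × 10^-9 m)
v = 6.38 × 10^5 m/s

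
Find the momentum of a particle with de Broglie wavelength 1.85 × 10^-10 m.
3.58 × 10^-24 kg·m/s

From the de Broglie relation λ = h/p, we solve for p:

p = h/λ
p = (6.626 × 10^-34 J·s) / (1.85 × 10^-10 m)
p = 3.58 × 10^-24 kg·m/s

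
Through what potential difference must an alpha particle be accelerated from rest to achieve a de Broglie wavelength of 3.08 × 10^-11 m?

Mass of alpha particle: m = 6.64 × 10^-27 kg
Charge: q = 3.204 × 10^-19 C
1.09 × 10^-1 V

From λ = h/√(2mqV), we solve for V:

λ² = h²/(2mqV)
V = h²/(2mqλ²)
V = (6.626 × 10^-34 J·s)² / (2 × 6.64 × 10^-27 kg × 3.204 × 10^-19 C × (3.08 × 10^-11 m)²)
V = 1.09 × 10^-1 V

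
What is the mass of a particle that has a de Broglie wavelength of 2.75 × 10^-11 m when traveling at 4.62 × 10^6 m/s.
5.22 × 10^-30 kg

From the de Broglie relation λ = h/(mv), we solve for m:

m = h/(λv)
m = (6.626 × 10^-34 J·s) / (2.75 × 10^-11 m × 4.62 × 10^6 m/s)
m = 5.22 × 10^-30 kg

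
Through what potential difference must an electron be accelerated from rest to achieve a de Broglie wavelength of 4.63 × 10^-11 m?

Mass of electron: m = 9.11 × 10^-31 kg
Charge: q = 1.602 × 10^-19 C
702 V

From λ = h/√(2mqV), we solve for V:

λ² = h²/(2mqV)
V = h²/(2mqλ²)
V = (6.626 × 10^-34 J·s)² / (2 × 9.11 × 10^-31 kg × 1.602 × 10^-19 C × (4.63 × 10^-11 m)²)
V = 702 V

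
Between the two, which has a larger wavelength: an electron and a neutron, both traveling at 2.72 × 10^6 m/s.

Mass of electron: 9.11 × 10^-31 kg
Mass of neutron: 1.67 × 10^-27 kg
The electron has the longer wavelength.

Using λ = h/(mv), since both particles have the same velocity, the wavelength depends only on mass.

For electron: λ₁ = h/(m₁v) = 2.67 × 10^-10 m
For neutron: λ₂ = h/(m₂v) = 1.46 × 10^-13 m

Since λ ∝ 1/m at constant velocity, the lighter particle has the longer wavelength.

The electron has the longer de Broglie wavelength.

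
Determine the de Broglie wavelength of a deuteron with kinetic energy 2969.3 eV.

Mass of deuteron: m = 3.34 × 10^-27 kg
3.72 × 10^-13 m

Using λ = h/√(2mKE):

First convert KE to Joules: KE = 2969.3 eV = 4.757 × 10^-16 J

λ = h/√(2mKE)
λ = (6.626 × 10^-34 J·s) / √(2 × 3.34 × 10^-27 kg × 4.757 × 10^-16 J)
λ = 3.72 × 10^-13 m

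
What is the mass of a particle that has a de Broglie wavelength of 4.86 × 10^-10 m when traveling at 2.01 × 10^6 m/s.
6.78 × 10^-31 kg

From the de Broglie relation λ = h/(mv), we solve for m:

m = h/(λv)
m = (6.626 × 10^-34 J·s) / (4.86 × 10^-10 m × 2.01 × 10^6 m/s)
m = 6.78 × 10^-31 kg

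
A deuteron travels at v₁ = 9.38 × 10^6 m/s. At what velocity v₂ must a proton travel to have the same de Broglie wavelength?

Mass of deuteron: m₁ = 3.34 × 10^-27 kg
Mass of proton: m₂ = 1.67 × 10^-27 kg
v₂ = 1.88 × 10^7 m/s

For equal de Broglie wavelengths: λ₁ = λ₂

h/(m₁v₁) = h/(m₂v₂)
m₁v₁ = m₂v₂
v₂ = v₁ · (m₁/m₂)

v₂ = 9.38 × 10^6 m/s × (3.34 × 10^-27 kg / 1.67 × 10^-27 kg)
v₂ = 1.88 × 10^7 m/s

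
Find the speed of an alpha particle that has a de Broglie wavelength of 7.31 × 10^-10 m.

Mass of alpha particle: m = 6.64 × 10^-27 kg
1.37 × 10^2 m/s

From the de Broglie relation λ = h/(mv), we solve for v:

v = h/(mλ)
v = (6.626 × 10^-34 J·s) / (6.64 × 10^-27 kg × 7.31 × 10^-10 m)
v = 1.37 × 10^2 m/s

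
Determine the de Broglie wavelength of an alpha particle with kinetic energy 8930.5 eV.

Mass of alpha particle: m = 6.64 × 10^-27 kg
1.52 × 10^-13 m

Using λ = h/√(2mKE):

First convert KE to Joules: KE = 8930.5 eV = 1.431 × 10^-15 J

λ = h/√(2mKE)
λ = (6.626 × 10^-34 J·s) / √(2 × 6.64 × 10^-27 kg × 1.431 × 10^-15 J)
λ = 1.52 × 10^-13 m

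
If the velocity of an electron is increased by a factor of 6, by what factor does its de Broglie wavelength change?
The wavelength decreases by a factor of 6.

From λ = h/(mv), the wavelength is inversely proportional to velocity:

λ ∝ 1/v

If v → 6v, then λ → λ/6

When velocity is increased by a factor of 6, the wavelength decreases by a factor of 6.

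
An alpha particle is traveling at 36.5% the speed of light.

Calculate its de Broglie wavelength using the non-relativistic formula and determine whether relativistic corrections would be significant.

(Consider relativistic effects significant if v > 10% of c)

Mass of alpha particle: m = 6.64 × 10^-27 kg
Yes, relativistic corrections are needed.

Using the non-relativistic de Broglie formula λ = h/(mv):

v = 36.5% × c = 1.094 × 10^8 m/s

λ = h/(mv)
λ = (6.626 × 10^-34 J·s) / (6.64 × 10^-27 kg × 1.094 × 10^8 m/s)
λ = 9.12 × 10^-16 m

Since v = 36.5% of c > 10% of c, relativistic corrections ARE significant and the actual wavelength would differ from this non-relativistic estimate.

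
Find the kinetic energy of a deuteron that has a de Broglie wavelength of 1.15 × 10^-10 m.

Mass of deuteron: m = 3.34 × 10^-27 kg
4.97 × 10^-21 J (or 0.0310 eV)

From λ = h/√(2mKE), we solve for KE:

λ² = h²/(2mKE)
KE = h²/(2mλ²)
KE = (6.626 × 10^-34 J·s)² / (2 × 3.34 × 10^-27 kg × (1.15 × 10^-10 m)²)
KE = 4.97 × 10^-21 J
KE = 0.0310 eV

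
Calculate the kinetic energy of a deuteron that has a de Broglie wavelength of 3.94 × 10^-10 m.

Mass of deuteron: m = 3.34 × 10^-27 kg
4.23 × 10^-22 J (or 2.64 × 10^-3 eV)

From λ = h/√(2mKE), we solve for KE:

λ² = h²/(2mKE)
KE = h²/(2mλ²)
KE = (6.626 × 10^-34 J·s)² / (2 × 3.34 × 10^-27 kg × (3.94 × 10^-10 m)²)
KE = 4.23 × 10^-22 J
KE = 2.64 × 10^-3 eV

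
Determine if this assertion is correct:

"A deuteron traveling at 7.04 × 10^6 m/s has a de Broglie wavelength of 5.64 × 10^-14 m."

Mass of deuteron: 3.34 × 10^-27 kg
False

The claim is incorrect.

Using λ = h/(mv):
λ = (6.626 × 10^-34 J·s) / (3.34 × 10^-27 kg × 7.04 × 10^6 m/s)
λ = 2.82 × 10^-14 m

The actual wavelength differs from the claimed 5.64 × 10^-14 m.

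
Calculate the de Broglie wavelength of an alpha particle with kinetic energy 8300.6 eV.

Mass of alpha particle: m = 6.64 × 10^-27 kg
1.58 × 10^-13 m

Using λ = h/√(2mKE):

First convert KE to Joules: KE = 8300.6 eV = 1.330 × 10^-15 J

λ = h/√(2mKE)
λ = (6.626 × 10^-34 J·s) / √(2 × 6.64 × 10^-27 kg × 1.330 × 10^-15 J)
λ = 1.58 × 10^-13 m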